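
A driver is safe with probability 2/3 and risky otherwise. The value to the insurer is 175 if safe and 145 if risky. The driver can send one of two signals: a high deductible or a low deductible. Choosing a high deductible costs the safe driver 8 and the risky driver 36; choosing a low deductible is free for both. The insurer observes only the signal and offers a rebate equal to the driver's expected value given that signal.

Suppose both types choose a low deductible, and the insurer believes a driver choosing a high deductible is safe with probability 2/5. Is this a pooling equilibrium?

Yes

At the pooled signal (low deductible) the insurer holds the prior 2/3 and pays 2/3·175 + 1/3·145 = 165. Off-path (high deductible) belief 2/5 gives 2/5·175 + 3/5·145 = 157.
Safe: low deductible gives 165 − 0 = 165; high deductible gives 157 − 8 = 149. Stays. ✓
Risky: low deductible gives 165 − 0 = 165; high deductible gives 157 − 36 = 121. Stays. ✓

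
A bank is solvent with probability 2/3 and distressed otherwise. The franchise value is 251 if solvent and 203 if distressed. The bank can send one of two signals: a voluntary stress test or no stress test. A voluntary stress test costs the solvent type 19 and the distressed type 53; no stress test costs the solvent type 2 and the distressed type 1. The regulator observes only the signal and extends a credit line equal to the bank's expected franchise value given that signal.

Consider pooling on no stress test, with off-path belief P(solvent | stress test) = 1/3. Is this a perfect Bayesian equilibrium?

At the pooled signal (no stress test) the regulator holds the prior 2/3 and pays 2/3·251 + 1/3·203 = 235. Off-path (stress test) belief 1/3 gives 1/3·251 + 2/3·203 = 219.
Solvent: no stress test gives 235 − 2 = 233; stress test gives 219 − 19 = 200. Stays. ✓
Distressed: no stress test gives 235 − 1 = 234; stress test gives 219 − 53 = 166. Stays. ✓

Yes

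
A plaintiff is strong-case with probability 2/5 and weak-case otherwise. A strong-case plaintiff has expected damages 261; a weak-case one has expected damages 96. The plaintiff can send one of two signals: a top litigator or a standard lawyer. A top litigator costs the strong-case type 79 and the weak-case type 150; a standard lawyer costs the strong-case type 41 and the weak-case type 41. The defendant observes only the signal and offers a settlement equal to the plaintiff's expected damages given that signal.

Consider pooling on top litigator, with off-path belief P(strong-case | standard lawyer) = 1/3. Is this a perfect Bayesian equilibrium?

On the equilibrium path (top litigator) the defendant holds the prior 2/5 and pays 2/5·261 + 3/5·96 = 162. Off-path (standard lawyer) belief 1/3 gives 1/3·261 + 2/3·96 = 151.
Strong-case: top litigator gives 162 − 79 = 83; standard lawyer gives 151 − 41 = 110. Deviates. ✗
Weak-case: top litigator gives 162 − 150 = 12; standard lawyer gives 151 − 41 = 110. Deviates. ✗

No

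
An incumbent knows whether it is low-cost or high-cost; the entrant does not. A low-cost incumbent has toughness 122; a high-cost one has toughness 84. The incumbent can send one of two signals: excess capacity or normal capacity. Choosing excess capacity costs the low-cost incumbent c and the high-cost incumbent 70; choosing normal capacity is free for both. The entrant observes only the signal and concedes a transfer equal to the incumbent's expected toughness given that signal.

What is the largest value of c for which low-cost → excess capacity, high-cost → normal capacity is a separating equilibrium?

38

Under separation: excess capacity → low-cost (pays 122); normal capacity → high-cost (pays 84).
High-cost: 84 − 0 = 84 ≥ 122 − 70 = 52. Holds regardless of c. ✓
Low-cost: 122 − c ≥ 84 − 0, so c ≤ 122 − 84 = 38.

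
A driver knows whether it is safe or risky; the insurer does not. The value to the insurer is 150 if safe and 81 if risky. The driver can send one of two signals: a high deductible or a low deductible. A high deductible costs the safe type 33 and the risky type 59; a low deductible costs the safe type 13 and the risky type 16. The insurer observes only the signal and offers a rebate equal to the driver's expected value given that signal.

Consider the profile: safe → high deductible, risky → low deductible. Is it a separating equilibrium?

No

If types separate, high deductible earns payment 150 and low deductible earns 81.
Safe: high deductible gives 150 − 33 = 117; low deductible gives 81 − 13 = 68. No deviation. ✓
Risky: low deductible gives 81 − 16 = 65; high deductible gives 150 − 59 = 91. Would deviate. ✗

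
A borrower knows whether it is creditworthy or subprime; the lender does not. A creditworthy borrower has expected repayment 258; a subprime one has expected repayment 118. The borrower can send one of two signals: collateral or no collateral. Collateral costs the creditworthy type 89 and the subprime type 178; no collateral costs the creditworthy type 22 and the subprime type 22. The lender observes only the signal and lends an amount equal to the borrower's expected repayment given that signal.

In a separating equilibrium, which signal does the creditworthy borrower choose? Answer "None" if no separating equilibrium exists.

Try creditworthy → collateral, subprime → no collateral:
  Under separation the lender infers type exactly: collateral → creditworthy (pays 258), no collateral → subprime (pays 118).
  Creditworthy: collateral gives 258 − 89 = 169; no collateral gives 118 − 22 = 96. No deviation. ✓
  Subprime: no collateral gives 118 − 22 = 96; collateral gives 258 − 178 = 80. No deviation. ✓
Both hold — the creditworthy type sends collateral.

collateral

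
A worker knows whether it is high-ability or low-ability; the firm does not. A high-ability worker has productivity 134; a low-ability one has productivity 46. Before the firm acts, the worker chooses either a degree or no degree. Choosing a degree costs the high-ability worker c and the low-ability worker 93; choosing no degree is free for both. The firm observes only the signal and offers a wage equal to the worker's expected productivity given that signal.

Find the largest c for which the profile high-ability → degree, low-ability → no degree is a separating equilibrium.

88

Under separation: degree → high-ability (pays 134); no degree → low-ability (pays 46).
Low-ability: 46 − 0 = 46 ≥ 134 − 93 = 41. Holds regardless of c. ✓
High-ability: 134 − c ≥ 46 − 0, so c ≤ 134 − 46 = 88.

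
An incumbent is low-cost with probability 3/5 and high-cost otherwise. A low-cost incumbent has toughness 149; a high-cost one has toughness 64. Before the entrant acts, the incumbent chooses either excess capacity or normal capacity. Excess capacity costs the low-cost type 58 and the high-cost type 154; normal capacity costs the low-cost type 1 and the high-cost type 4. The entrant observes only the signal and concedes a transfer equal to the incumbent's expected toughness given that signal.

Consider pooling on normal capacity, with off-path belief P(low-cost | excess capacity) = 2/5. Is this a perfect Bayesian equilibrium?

At the pooled signal (normal capacity) the entrant holds the prior 3/5 and pays 3/5·149 + 2/5·64 = 115. Off-path (excess capacity) belief 2/5 gives 2/5·149 + 3/5·64 = 98.
Low-cost: normal capacity gives 115 − 1 = 114; excess capacity gives 98 − 58 = 40. Stays. ✓
High-cost: normal capacity gives 115 − 4 = 111; excess capacity gives 98 − 154 = -56. Stays. ✓

Yes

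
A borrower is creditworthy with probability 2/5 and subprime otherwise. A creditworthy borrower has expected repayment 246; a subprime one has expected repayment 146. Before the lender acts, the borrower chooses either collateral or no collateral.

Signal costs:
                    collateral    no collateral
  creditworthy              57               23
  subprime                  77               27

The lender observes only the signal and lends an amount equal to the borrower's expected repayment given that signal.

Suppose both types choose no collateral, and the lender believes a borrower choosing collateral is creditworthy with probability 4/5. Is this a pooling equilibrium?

No

At the pooled signal (no collateral) the lender holds the prior 2/5 and pays 2/5·246 + 3/5·146 = 186. Off-path (collateral) belief 4/5 gives 4/5·246 + 1/5·146 = 226.
Creditworthy: no collateral gives 186 − 23 = 163; collateral gives 226 − 57 = 169. Deviates. ✗
Subprime: no collateral gives 186 − 27 = 159; collateral gives 226 − 77 = 149. Stays. ✓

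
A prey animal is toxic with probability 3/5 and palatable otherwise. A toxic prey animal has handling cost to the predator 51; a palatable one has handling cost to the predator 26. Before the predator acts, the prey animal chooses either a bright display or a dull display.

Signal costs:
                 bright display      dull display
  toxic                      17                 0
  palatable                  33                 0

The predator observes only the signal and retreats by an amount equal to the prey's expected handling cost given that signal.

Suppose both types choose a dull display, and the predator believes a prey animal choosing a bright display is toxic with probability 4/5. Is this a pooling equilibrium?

At the pooled signal (dull display) the predator holds the prior 3/5 and pays 3/5·51 + 2/5·26 = 41. Off-path (bright display) belief 4/5 gives 4/5·51 + 1/5·26 = 46.
Toxic: dull display gives 41 − 0 = 41; bright display gives 46 − 17 = 29. Stays. ✓
Palatable: dull display gives 41 − 0 = 41; bright display gives 46 − 33 = 13. Stays. ✓

Yes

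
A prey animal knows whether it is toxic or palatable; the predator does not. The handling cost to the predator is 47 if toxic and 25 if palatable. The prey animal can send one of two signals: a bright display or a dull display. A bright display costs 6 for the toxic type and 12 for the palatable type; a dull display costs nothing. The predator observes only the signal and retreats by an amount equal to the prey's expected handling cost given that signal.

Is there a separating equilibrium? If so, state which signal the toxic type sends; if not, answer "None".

Try toxic → bright display, palatable → dull display:
  If types separate, bright display earns payment 47 and dull display earns 25.
  Toxic: bright display gives 47 − 6 = 41; dull display gives 25 − 0 = 25. No deviation. ✓
  Palatable: dull display gives 25 − 0 = 25; bright display gives 47 − 12 = 35. Would deviate. ✗
Try toxic → dull display, palatable → bright display:
  If types separate, dull display earns payment 47 and bright display earns 25.
  Toxic: dull display gives 47 − 0 = 47; bright display gives 25 − 6 = 19. No deviation. ✓
  Palatable: bright display gives 25 − 12 = 13; dull display gives 47 − 0 = 47. Would deviate. ✗
Neither assignment is incentive-compatible.

None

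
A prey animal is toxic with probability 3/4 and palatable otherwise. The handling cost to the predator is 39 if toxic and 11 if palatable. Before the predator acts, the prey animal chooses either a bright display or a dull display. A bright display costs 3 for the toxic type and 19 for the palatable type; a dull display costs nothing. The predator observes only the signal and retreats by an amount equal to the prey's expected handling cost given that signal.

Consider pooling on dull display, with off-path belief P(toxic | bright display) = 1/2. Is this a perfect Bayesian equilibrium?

At the pooled signal (dull display) the predator holds the prior 3/4 and pays 3/4·39 + 1/4·11 = 32. Off-path (bright display) belief 1/2 gives 1/2·39 + 1/2·11 = 25.
Toxic: dull display gives 32 − 0 = 32; bright display gives 25 − 3 = 22. Stays. ✓
Palatable: dull display gives 32 − 0 = 32; bright display gives 25 − 19 = 6. Stays. ✓

Yes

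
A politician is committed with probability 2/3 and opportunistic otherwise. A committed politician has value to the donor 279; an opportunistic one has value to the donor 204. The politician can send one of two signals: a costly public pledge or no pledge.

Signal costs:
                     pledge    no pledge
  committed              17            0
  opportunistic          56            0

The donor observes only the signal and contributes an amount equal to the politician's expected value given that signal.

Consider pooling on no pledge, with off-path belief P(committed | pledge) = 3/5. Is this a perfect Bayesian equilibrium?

Yes

At the pooled signal (no pledge) the donor holds the prior 2/3 and pays 2/3·279 + 1/3·204 = 254. Off-path (pledge) belief 3/5 gives 3/5·279 + 2/5·204 = 249.
Committed: no pledge gives 254 − 0 = 254; pledge gives 249 − 17 = 232. Stays. ✓
Opportunistic: no pledge gives 254 − 0 = 254; pledge gives 249 − 56 = 193. Stays. ✓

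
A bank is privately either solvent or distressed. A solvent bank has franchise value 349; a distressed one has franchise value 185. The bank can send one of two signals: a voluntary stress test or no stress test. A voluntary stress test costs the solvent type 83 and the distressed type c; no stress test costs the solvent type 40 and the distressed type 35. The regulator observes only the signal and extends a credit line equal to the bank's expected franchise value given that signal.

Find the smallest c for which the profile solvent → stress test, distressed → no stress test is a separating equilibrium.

Under separation: stress test → solvent (pays 349); no stress test → distressed (pays 185).
Solvent: 349 − 83 = 266 ≥ 185 − 40 = 145. Holds regardless of c. ✓
Distressed: 185 − 35 ≥ 349 − c, so c ≥ 349 − 150 = 199.

199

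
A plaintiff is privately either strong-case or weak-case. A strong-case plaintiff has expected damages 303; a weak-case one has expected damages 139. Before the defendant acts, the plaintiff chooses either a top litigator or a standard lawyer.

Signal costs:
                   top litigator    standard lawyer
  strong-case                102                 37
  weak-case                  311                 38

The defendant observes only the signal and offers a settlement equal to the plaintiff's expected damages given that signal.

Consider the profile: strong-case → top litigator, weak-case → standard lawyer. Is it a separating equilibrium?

Yes

Under separation the defendant infers type exactly: top litigator → strong-case (pays 303), standard lawyer → weak-case (pays 139).
Strong-case: top litigator gives 303 − 102 = 201; standard lawyer gives 139 − 37 = 102. No deviation. ✓
Weak-case: standard lawyer gives 139 − 38 = 101; top litigator gives 303 − 311 = -8. No deviation. ✓
Both incentive constraints hold.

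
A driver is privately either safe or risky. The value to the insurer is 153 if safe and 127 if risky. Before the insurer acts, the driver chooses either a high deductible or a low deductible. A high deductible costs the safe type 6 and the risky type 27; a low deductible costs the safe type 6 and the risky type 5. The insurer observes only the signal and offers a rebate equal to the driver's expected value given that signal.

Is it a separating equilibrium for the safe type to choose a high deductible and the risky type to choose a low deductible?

No

If types separate, high deductible earns payment 153 and low deductible earns 127.
Safe: high deductible gives 153 − 6 = 147; low deductible gives 127 − 6 = 121. No deviation. ✓
Risky: low deductible gives 127 − 5 = 122; high deductible gives 153 − 27 = 126. Would deviate. ✗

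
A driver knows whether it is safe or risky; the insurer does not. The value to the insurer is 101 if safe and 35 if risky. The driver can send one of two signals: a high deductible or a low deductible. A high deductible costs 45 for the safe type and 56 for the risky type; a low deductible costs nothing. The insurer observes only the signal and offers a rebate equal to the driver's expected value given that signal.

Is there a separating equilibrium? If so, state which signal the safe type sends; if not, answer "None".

None

Try safe → high deductible, risky → low deductible:
  If types separate, high deductible earns payment 101 and low deductible earns 35.
  Safe: high deductible gives 101 − 45 = 56; low deductible gives 35 − 0 = 35. No deviation. ✓
  Risky: low deductible gives 35 − 0 = 35; high deductible gives 101 − 56 = 45. Would deviate. ✗
Try safe → low deductible, risky → high deductible:
  If types separate, low deductible earns payment 101 and high deductible earns 35.
  Safe: low deductible gives 101 − 0 = 101; high deductible gives 35 − 45 = -10. No deviation. ✓
  Risky: high deductible gives 35 − 56 = -21; low deductible gives 101 − 0 = 101. Would deviate. ✗
Neither assignment is incentive-compatible.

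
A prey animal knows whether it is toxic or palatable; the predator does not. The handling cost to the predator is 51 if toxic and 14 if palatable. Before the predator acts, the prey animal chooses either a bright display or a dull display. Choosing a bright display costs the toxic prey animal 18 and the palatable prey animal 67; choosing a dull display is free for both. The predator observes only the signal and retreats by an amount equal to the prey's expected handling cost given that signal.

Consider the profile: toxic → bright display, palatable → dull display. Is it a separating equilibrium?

If types separate, bright display earns payment 51 and dull display earns 14.
Toxic: bright display gives 51 − 18 = 33; dull display gives 14 − 0 = 14. No deviation. ✓
Palatable: dull display gives 14 − 0 = 14; bright display gives 51 − 67 = -16. No deviation. ✓
Both incentive constraints hold.

Yes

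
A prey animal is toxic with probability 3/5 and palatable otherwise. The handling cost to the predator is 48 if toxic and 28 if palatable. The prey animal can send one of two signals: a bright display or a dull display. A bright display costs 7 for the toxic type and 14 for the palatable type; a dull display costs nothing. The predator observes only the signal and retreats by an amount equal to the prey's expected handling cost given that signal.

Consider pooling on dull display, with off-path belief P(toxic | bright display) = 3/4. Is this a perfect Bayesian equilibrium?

Yes

At the pooled signal (dull display) the predator holds the prior 3/5 and pays 3/5·48 + 2/5·28 = 40. Off-path (bright display) belief 3/4 gives 3/4·48 + 1/4·28 = 43.
Toxic: dull display gives 40 − 0 = 40; bright display gives 43 − 7 = 36. Stays. ✓
Palatable: dull display gives 40 − 0 = 40; bright display gives 43 − 14 = 29. Stays. ✓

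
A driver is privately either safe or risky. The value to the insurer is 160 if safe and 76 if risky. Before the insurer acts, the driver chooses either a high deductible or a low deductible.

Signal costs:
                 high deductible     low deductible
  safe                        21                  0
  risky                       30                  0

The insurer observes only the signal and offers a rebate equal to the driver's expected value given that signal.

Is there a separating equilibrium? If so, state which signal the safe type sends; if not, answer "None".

Try safe → high deductible, risky → low deductible:
  If types separate, high deductible earns payment 160 and low deductible earns 76.
  Safe: high deductible gives 160 − 21 = 139; low deductible gives 76 − 0 = 76. No deviation. ✓
  Risky: low deductible gives 76 − 0 = 76; high deductible gives 160 − 30 = 130. Would deviate. ✗
Try safe → low deductible, risky → high deductible:
  If types separate, low deductible earns payment 160 and high deductible earns 76.
  Safe: low deductible gives 160 − 0 = 160; high deductible gives 76 − 21 = 55. No deviation. ✓
  Risky: high deductible gives 76 − 30 = 46; low deductible gives 160 − 0 = 160. Would deviate. ✗
Neither assignment is incentive-compatible.

None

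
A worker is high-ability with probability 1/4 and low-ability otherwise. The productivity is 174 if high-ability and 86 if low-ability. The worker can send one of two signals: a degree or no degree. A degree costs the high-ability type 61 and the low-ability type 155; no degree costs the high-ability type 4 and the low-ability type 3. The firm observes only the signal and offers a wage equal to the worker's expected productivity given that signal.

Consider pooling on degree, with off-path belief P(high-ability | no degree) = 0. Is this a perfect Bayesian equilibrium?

No

On the equilibrium path (degree) the firm holds the prior 1/4 and pays 1/4·174 + 3/4·86 = 108. Off-path (no degree) belief 0 gives 0·174 + 1·86 = 86.
High-ability: degree gives 108 − 61 = 47; no degree gives 86 − 4 = 82. Deviates. ✗
Low-ability: degree gives 108 − 155 = -47; no degree gives 86 − 3 = 83. Deviates. ✗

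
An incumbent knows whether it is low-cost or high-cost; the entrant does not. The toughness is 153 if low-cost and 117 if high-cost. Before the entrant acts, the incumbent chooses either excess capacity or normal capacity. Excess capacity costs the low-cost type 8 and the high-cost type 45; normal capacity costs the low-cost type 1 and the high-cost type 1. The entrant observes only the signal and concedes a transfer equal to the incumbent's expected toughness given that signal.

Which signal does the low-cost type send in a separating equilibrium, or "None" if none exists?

Try low-cost → excess capacity, high-cost → normal capacity:
  Under separation the entrant infers type exactly: excess capacity → low-cost (pays 153), normal capacity → high-cost (pays 117).
  Low-cost: excess capacity gives 153 − 8 = 145; normal capacity gives 117 − 1 = 116. No deviation. ✓
  High-cost: normal capacity gives 117 − 1 = 116; excess capacity gives 153 − 45 = 108. No deviation. ✓
Both hold — the low-cost type sends excess capacity.

excess capacity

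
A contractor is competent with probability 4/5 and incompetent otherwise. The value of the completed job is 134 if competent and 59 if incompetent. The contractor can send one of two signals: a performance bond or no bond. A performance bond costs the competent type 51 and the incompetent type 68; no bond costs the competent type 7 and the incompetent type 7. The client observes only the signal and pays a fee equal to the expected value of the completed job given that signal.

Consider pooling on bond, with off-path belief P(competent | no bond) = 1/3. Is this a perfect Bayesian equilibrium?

No

At the pooled signal (bond) the client holds the prior 4/5 and pays 4/5·134 + 1/5·59 = 119. Off-path (no bond) belief 1/3 gives 1/3·134 + 2/3·59 = 84.
Competent: bond gives 119 − 51 = 68; no bond gives 84 − 7 = 77. Deviates. ✗
Incompetent: bond gives 119 − 68 = 51; no bond gives 84 − 7 = 77. Deviates. ✗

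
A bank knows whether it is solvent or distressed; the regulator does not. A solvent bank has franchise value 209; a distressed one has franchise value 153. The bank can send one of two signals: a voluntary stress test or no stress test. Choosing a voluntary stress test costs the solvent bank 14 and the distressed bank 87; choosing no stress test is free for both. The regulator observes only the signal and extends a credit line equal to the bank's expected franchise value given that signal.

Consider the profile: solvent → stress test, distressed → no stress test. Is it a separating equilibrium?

Yes

Under separation the regulator infers type exactly: stress test → solvent (pays 209), no stress test → distressed (pays 153).
Solvent: stress test gives 209 − 14 = 195; no stress test gives 153 − 0 = 153. No deviation. ✓
Distressed: no stress test gives 153 − 0 = 153; stress test gives 209 − 87 = 122. No deviation. ✓
Neither type gains from mimicking the other.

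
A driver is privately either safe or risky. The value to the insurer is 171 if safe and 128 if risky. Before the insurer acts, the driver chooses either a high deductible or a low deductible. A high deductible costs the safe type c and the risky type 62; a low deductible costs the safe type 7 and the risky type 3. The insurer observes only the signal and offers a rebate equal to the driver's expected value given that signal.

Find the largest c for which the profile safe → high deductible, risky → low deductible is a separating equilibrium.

Under separation: high deductible → safe (pays 171); low deductible → risky (pays 128).
Risky: 128 − 3 = 125 ≥ 171 − 62 = 109. Holds regardless of c. ✓
Safe: 171 − c ≥ 128 − 7, so c ≤ 171 − 121 = 50.

50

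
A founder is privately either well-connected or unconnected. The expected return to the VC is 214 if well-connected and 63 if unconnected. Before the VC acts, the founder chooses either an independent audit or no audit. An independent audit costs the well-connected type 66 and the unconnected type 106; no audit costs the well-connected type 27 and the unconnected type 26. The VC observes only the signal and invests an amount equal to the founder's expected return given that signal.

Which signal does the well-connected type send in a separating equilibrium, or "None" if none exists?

None

Try well-connected → audit, unconnected → no audit:
  If types separate, audit earns payment 214 and no audit earns 63.
  Well-connected: audit gives 214 − 66 = 148; no audit gives 63 − 27 = 36. No deviation. ✓
  Unconnected: no audit gives 63 − 26 = 37; audit gives 214 − 106 = 108. Would deviate. ✗
Try well-connected → no audit, unconnected → audit:
  If types separate, no audit earns payment 214 and audit earns 63.
  Well-connected: no audit gives 214 − 27 = 187; audit gives 63 − 66 = -3. No deviation. ✓
  Unconnected: audit gives 63 − 106 = -43; no audit gives 214 − 26 = 188. Would deviate. ✗
Neither assignment is incentive-compatible.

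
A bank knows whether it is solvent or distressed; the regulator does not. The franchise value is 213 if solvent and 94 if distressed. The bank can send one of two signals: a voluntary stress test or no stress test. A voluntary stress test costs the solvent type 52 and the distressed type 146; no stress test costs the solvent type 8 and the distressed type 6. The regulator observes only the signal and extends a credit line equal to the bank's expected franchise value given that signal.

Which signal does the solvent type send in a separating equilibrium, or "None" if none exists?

Try solvent → stress test, distressed → no stress test:
  Under separation the regulator infers type exactly: stress test → solvent (pays 213), no stress test → distressed (pays 94).
  Solvent: stress test gives 213 − 52 = 161; no stress test gives 94 − 8 = 86. No deviation. ✓
  Distressed: no stress test gives 94 − 6 = 88; stress test gives 213 − 146 = 67. No deviation. ✓
Both hold — the solvent type sends stress test.

stress test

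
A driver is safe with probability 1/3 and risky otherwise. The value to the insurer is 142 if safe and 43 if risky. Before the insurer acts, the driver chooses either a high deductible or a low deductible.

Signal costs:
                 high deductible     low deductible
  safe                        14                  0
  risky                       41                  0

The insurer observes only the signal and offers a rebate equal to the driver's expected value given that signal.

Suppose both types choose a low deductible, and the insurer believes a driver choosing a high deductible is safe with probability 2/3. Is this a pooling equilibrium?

No

On the equilibrium path (low deductible) the insurer holds the prior 1/3 and pays 1/3·142 + 2/3·43 = 76. Off-path (high deductible) belief 2/3 gives 2/3·142 + 1/3·43 = 109.
Safe: low deductible gives 76 − 0 = 76; high deductible gives 109 − 14 = 95. Deviates. ✗
Risky: low deductible gives 76 − 0 = 76; high deductible gives 109 − 41 = 68. Stays. ✓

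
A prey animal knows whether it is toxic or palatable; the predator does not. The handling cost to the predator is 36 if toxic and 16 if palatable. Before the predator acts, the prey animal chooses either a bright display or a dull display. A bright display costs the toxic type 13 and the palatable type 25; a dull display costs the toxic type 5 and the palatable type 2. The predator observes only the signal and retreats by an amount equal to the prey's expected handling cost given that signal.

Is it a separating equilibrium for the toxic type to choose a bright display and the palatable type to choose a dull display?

Yes

Under separation the predator infers type exactly: bright display → toxic (pays 36), dull display → palatable (pays 16).
Toxic: bright display gives 36 − 13 = 23; dull display gives 16 − 5 = 11. No deviation. ✓
Palatable: dull display gives 16 − 2 = 14; bright display gives 36 − 25 = 11. No deviation. ✓
Neither type gains from mimicking the other.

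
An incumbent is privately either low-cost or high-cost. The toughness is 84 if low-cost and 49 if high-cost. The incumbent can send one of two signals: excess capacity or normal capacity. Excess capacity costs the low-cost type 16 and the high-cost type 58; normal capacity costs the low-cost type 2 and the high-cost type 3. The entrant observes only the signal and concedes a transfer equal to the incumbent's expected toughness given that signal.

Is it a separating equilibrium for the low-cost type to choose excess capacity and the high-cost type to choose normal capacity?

If types separate, excess capacity earns payment 84 and normal capacity earns 49.
Low-cost: excess capacity gives 84 − 16 = 68; normal capacity gives 49 − 2 = 47. No deviation. ✓
High-cost: normal capacity gives 49 − 3 = 46; excess capacity gives 84 − 58 = 26. No deviation. ✓
Neither type gains from mimicking the other.

Yes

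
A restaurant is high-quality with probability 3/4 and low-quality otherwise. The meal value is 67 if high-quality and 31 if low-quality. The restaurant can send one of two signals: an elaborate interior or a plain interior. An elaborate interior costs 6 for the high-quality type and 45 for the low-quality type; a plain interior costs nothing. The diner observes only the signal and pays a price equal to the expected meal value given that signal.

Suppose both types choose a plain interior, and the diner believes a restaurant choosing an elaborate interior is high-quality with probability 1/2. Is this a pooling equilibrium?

At the pooled signal (plain interior) the diner holds the prior 3/4 and pays 3/4·67 + 1/4·31 = 58. Off-path (elaborate interior) belief 1/2 gives 1/2·67 + 1/2·31 = 49.
High-quality: plain interior gives 58 − 0 = 58; elaborate interior gives 49 − 6 = 43. Stays. ✓
Low-quality: plain interior gives 58 − 0 = 58; elaborate interior gives 49 − 45 = 4. Stays. ✓

Yes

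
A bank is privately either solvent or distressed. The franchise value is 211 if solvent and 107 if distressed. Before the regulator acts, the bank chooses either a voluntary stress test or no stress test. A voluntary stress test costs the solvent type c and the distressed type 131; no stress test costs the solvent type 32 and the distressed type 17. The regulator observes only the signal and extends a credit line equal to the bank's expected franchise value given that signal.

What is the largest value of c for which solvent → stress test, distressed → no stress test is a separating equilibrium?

Under separation: stress test → solvent (pays 211); no stress test → distressed (pays 107).
Distressed: 107 − 17 = 90 ≥ 211 − 131 = 80. Holds regardless of c. ✓
Solvent: 211 − c ≥ 107 − 32, so c ≤ 211 − 75 = 136.

136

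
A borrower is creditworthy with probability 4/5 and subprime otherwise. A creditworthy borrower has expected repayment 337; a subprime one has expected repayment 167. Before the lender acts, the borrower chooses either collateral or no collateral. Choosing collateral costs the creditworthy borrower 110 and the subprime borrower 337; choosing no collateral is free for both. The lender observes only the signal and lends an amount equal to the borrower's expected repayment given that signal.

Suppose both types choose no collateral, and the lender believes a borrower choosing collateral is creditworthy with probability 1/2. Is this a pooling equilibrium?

Yes

At the pooled signal (no collateral) the lender holds the prior 4/5 and pays 4/5·337 + 1/5·167 = 303. Off-path (collateral) belief 1/2 gives 1/2·337 + 1/2·167 = 252.
Creditworthy: no collateral gives 303 − 0 = 303; collateral gives 252 − 110 = 142. Stays. ✓
Subprime: no collateral gives 303 − 0 = 303; collateral gives 252 − 337 = -85. Stays. ✓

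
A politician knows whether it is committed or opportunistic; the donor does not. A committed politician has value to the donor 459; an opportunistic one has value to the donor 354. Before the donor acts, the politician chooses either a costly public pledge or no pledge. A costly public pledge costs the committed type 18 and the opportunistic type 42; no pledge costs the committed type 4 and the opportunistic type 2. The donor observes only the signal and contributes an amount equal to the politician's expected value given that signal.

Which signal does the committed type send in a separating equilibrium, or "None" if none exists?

None

Try committed → pledge, opportunistic → no pledge:
  Under separation the donor infers type exactly: pledge → committed (pays 459), no pledge → opportunistic (pays 354).
  Committed: pledge gives 459 − 18 = 441; no pledge gives 354 − 4 = 350. No deviation. ✓
  Opportunistic: no pledge gives 354 − 2 = 352; pledge gives 459 − 42 = 417. Would deviate. ✗
Try committed → no pledge, opportunistic → pledge:
  Under separation the donor infers type exactly: no pledge → committed (pays 459), pledge → opportunistic (pays 354).
  Committed: no pledge gives 459 − 4 = 455; pledge gives 354 − 18 = 336. No deviation. ✓
  Opportunistic: pledge gives 354 − 42 = 312; no pledge gives 459 − 2 = 457. Would deviate. ✗
Neither assignment is incentive-compatible.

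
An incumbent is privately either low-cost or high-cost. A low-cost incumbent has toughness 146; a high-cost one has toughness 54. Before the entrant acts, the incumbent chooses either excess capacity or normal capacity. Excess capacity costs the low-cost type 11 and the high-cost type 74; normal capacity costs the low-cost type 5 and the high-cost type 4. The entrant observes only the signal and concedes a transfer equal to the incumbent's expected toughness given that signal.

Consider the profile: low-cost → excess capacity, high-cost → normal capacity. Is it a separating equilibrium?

No

If types separate, excess capacity earns payment 146 and normal capacity earns 54.
Low-cost: excess capacity gives 146 − 11 = 135; normal capacity gives 54 − 5 = 49. No deviation. ✓
High-cost: normal capacity gives 54 − 4 = 50; excess capacity gives 146 − 74 = 72. Would deviate. ✗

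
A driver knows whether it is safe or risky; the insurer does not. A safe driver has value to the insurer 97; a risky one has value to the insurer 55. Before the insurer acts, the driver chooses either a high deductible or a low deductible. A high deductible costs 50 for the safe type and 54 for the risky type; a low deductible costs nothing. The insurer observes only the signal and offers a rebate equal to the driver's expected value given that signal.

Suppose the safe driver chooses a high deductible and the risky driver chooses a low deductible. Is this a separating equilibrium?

Under separation the insurer infers type exactly: high deductible → safe (pays 97), low deductible → risky (pays 55).
Safe: high deductible gives 97 − 50 = 47; low deductible gives 55 − 0 = 55. Would deviate. ✗
Risky: low deductible gives 55 − 0 = 55; high deductible gives 97 − 54 = 43. No deviation. ✓

No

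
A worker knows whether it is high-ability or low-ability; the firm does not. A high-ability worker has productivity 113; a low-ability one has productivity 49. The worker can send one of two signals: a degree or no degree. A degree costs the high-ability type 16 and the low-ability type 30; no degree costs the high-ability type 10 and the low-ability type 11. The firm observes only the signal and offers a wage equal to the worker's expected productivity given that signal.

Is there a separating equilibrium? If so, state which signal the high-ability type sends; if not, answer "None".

None

Try high-ability → degree, low-ability → no degree:
  Under separation the firm infers type exactly: degree → high-ability (pays 113), no degree → low-ability (pays 49).
  High-ability: degree gives 113 − 16 = 97; no degree gives 49 − 10 = 39. No deviation. ✓
  Low-ability: no degree gives 49 − 11 = 38; degree gives 113 − 30 = 83. Would deviate. ✗
Try high-ability → no degree, low-ability → degree:
  Under separation the firm infers type exactly: no degree → high-ability (pays 113), degree → low-ability (pays 49).
  High-ability: no degree gives 113 − 10 = 103; degree gives 49 − 16 = 33. No deviation. ✓
  Low-ability: degree gives 49 − 30 = 19; no degree gives 113 − 11 = 102. Would deviate. ✗
Neither assignment is incentive-compatible.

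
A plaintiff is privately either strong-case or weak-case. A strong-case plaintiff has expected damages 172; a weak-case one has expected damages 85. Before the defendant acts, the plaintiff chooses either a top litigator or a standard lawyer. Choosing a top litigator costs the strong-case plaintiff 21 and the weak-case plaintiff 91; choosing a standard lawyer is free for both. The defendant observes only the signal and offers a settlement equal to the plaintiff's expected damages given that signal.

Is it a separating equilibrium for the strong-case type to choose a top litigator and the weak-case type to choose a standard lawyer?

If types separate, top litigator earns payment 172 and standard lawyer earns 85.
Strong-case: top litigator gives 172 − 21 = 151; standard lawyer gives 85 − 0 = 85. No deviation. ✓
Weak-case: standard lawyer gives 85 − 0 = 85; top litigator gives 172 − 91 = 81. No deviation. ✓
Both incentive constraints hold.

Yes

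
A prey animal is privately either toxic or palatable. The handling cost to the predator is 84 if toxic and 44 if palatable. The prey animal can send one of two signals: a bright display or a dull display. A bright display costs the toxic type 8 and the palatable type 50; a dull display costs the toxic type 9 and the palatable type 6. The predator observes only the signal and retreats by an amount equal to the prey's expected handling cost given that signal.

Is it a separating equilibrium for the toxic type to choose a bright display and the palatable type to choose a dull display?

If types separate, bright display earns payment 84 and dull display earns 44.
Toxic: bright display gives 84 − 8 = 76; dull display gives 44 − 9 = 35. No deviation. ✓
Palatable: dull display gives 44 − 6 = 38; bright display gives 84 − 50 = 34. No deviation. ✓
Both incentive constraints hold.

Yes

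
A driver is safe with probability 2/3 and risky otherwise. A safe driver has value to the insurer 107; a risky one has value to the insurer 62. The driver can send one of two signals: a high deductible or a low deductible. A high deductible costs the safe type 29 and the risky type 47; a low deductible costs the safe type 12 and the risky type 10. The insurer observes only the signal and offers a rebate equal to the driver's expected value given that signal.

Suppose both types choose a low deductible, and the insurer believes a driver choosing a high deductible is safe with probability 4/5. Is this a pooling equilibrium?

Yes

At the pooled signal (low deductible) the insurer holds the prior 2/3 and pays 2/3·107 + 1/3·62 = 92. Off-path (high deductible) belief 4/5 gives 4/5·107 + 1/5·62 = 98.
Safe: low deductible gives 92 − 12 = 80; high deductible gives 98 − 29 = 69. Stays. ✓
Risky: low deductible gives 92 − 10 = 82; high deductible gives 98 − 47 = 51. Stays. ✓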